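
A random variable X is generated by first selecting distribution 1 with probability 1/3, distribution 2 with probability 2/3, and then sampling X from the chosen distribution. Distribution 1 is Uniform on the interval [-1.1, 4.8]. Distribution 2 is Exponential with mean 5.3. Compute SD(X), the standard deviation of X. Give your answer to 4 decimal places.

4.7264

Per component, 1: μ=1.85, E[X²]=6.32333; 2: μ=5.3, E[X²]=56.18.
E[X] = 0.333333·1.85 + 0.666667·5.3 = 4.15.
E[X²] = 0.333333·6.32333 + 0.666667·56.18 = 39.5611.
Var(X) = E[X²] − (E[X])² = 39.5611 − 17.2225 = 22.3386.
SD(X) = √22.3386 = 4.72637.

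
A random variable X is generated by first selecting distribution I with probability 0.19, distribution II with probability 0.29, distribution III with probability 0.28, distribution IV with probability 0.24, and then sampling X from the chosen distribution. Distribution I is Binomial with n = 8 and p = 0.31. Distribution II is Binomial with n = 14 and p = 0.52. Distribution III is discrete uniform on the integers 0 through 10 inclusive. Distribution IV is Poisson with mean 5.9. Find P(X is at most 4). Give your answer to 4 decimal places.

Conditional on each component, P(X ≤ 4): I: 0.933897; II: 0.0677063; III: 0.454545; IV: 0.298665.
By total probability, P(X ≤ 4) = 0.19·0.933897 + 0.29·0.0677063 + 0.28·0.454545 + 0.24·0.298665 = 0.396028.

0.3960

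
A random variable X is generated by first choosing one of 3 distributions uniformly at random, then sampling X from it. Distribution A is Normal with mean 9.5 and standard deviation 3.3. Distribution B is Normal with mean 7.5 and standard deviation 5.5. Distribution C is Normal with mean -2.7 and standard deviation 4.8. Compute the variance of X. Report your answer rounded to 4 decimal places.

49.9356

Per component, A: μ=9.5, E[X²]=101.14; B: μ=7.5, E[X²]=86.5; C: μ=-2.7, E[X²]=30.33.
E[X] = 0.333333·9.5 + 0.333333·7.5 + 0.333333·-2.7 = 4.76667.
E[X²] = 0.333333·101.14 + 0.333333·86.5 + 0.333333·30.33 = 72.6567.
Var(X) = E[X²] − (E[X])² = 72.6567 − 22.7211 = 49.9356.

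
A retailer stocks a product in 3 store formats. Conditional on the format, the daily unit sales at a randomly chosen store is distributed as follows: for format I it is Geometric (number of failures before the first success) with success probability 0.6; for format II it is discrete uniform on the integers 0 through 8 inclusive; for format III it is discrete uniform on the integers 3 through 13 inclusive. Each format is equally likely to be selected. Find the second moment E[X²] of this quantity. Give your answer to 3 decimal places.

For each component E[X²] = Var + (mean)², giving I: 1.55556; II: 22.6667; III: 74.
Overall E[X²] = 0.333333·1.55556 + 0.333333·22.6667 + 0.333333·74 = 32.7407.

32.741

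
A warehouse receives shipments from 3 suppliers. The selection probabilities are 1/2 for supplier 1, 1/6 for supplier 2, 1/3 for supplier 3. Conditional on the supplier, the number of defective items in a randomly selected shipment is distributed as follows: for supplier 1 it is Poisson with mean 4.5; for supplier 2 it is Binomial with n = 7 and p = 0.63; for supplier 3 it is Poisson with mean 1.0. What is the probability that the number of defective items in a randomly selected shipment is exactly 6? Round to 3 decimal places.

0.091

Conditional on each supplier, P(X = 6): 1: 0.12812; 2: 0.161936; 3: 0.000510944.
By total probability, P(X = 6) = 0.5·0.12812 + 0.166667·0.161936 + 0.333333·0.000510944 = 0.0912197.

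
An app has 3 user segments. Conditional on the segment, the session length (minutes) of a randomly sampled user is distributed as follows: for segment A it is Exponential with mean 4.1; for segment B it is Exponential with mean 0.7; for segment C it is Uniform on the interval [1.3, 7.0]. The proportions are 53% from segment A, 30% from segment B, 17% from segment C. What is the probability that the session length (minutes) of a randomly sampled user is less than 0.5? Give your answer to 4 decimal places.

Conditional on each segment, P(X < 0.5): A: 0.114808; B: 0.510458; C: 0.
By total probability, P(X < 0.5) = 0.53·0.114808 + 0.3·0.510458 + 0.17·0 = 0.213986.

0.2140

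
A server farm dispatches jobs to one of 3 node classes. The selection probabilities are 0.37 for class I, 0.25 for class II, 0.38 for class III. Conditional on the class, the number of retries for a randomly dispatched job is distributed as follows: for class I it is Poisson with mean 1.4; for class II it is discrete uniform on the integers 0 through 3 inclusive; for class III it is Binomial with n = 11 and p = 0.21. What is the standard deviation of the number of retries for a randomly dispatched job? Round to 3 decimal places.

Per component, I: μ=1.4, E[X²]=3.36; II: μ=1.5, E[X²]=3.5; III: μ=2.31, E[X²]=7.161.
E[X] = 0.37·1.4 + 0.25·1.5 + 0.38·2.31 = 1.7708.
E[X²] = 0.37·3.36 + 0.25·3.5 + 0.38·7.161 = 4.83938.
Var(X) = E[X²] − (E[X])² = 4.83938 − 3.13573 = 1.70365.
SD(X) = √1.70365 = 1.30524.

1.305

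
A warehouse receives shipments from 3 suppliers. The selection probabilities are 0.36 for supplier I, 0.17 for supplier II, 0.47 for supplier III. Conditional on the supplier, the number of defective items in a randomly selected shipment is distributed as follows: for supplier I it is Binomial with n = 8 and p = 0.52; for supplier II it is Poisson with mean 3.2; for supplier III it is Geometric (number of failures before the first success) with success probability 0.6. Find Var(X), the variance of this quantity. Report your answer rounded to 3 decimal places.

Per component, I: μ=4.16, E[X²]=19.3024; II: μ=3.2, E[X²]=13.44; III: μ=0.666667, E[X²]=1.55556.
E[X] = 0.36·4.16 + 0.17·3.2 + 0.47·0.666667 = 2.35493.
E[X²] = 0.36·19.3024 + 0.17·13.44 + 0.47·1.55556 = 9.96478.
Var(X) = E[X²] − (E[X])² = 9.96478 − 5.54571 = 4.41906.

4.419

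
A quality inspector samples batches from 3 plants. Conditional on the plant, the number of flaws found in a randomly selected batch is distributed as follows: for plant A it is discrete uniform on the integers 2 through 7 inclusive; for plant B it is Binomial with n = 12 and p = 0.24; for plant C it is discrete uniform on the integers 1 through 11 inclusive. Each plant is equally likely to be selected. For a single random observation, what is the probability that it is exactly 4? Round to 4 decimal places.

Conditional on each plant, P(X = 4): A: 0.166667; B: 0.182793; C: 0.0909091.
By total probability, P(X = 4) = 0.333333·0.166667 + 0.333333·0.182793 + 0.333333·0.0909091 = 0.146789.

0.1468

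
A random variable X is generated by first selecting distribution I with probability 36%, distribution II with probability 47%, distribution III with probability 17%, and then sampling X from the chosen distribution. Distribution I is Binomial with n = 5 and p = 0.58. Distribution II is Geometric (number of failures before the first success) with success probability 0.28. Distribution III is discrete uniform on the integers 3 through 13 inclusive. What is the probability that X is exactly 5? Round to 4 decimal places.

0.0645

Conditional on each component, P(X = 5): I: 0.0656357; II: 0.0541777; III: 0.0909091.
By total probability, P(X = 5) = 0.36·0.0656357 + 0.47·0.0541777 + 0.17·0.0909091 = 0.0645469.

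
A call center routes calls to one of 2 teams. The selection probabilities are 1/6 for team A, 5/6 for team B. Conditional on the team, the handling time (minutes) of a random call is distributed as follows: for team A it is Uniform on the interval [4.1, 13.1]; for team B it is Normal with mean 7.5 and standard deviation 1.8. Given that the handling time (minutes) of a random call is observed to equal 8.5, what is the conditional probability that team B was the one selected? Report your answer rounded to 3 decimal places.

Likelihoods f(8.5 | ·): A: 0.111111; B: 0.18994.
Posterior ∝ prior × likelihood. Numerator for B: 0.833333·0.18994 = 0.158283.
Normalizing constant: 0.166667·0.111111 + 0.833333·0.18994 = 0.176802.
P(B | observation) = 0.158283 / 0.176802 = 0.895258.

0.895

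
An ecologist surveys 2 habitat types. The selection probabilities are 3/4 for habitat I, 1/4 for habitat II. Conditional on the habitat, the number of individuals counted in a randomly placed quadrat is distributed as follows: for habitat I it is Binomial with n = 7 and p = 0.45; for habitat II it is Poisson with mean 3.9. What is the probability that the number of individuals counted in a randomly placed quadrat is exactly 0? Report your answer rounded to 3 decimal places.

Conditional on each habitat, P(X = 0): I: 0.0152244; II: 0.0202419.
By total probability, P(X = 0) = 0.75·0.0152244 + 0.25·0.0202419 = 0.0164787.

0.016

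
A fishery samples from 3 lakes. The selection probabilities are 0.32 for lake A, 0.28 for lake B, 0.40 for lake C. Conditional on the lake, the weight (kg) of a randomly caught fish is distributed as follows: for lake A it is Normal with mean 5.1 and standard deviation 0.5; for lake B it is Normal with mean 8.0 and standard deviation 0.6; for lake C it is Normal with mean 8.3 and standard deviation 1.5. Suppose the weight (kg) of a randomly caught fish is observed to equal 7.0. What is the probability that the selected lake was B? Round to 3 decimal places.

Likelihoods f(7.0 | ·): A: 0.000583894; B: 0.165795; C: 0.182691.
Posterior ∝ prior × likelihood. Numerator for B: 0.28·0.165795 = 0.0464227.
Normalizing constant: 0.32·0.000583894 + 0.28·0.165795 + 0.4·0.182691 = 0.119686.
P(B | observation) = 0.0464227 / 0.119686 = 0.387871.

0.388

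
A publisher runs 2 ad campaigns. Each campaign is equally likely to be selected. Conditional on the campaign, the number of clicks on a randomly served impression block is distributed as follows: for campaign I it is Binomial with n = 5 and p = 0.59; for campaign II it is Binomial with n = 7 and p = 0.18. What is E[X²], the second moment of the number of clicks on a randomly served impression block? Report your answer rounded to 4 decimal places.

6.2664

For each component E[X²] = Var + (mean)², giving I: 9.912; II: 2.6208.
Overall E[X²] = 0.5·9.912 + 0.5·2.6208 = 6.2664.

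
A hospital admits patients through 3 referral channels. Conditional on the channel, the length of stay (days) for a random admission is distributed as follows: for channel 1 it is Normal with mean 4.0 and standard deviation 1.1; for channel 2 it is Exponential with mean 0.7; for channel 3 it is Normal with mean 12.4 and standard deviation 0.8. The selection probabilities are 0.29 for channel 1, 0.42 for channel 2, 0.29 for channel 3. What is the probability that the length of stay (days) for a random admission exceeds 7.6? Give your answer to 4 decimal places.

0.2902

Conditional on each channel, P(X > 7.6): 1: 0.000532576; 2: 1.92665e-05; 3: 1.
By total probability, P(X > 7.6) = 0.29·0.000532576 + 0.42·1.92665e-05 + 0.29·1 = 0.290163.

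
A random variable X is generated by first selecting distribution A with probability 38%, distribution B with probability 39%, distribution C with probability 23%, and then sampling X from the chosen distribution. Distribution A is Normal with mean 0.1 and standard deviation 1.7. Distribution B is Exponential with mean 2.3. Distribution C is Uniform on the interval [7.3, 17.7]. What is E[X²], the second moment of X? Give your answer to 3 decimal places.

43.239

For each component E[X²] = Var + (mean)², giving A: 2.9; B: 10.58; C: 165.263.
Overall E[X²] = 0.38·2.9 + 0.39·10.58 + 0.23·165.263 = 43.2388.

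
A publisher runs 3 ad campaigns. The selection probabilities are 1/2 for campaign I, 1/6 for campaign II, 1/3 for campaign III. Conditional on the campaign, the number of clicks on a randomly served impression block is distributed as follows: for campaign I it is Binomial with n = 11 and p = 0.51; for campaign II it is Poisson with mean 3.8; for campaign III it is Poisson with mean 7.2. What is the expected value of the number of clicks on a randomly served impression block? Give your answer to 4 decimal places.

Component means — I: 5.61; II: 3.8; III: 7.2.
E[X] = 0.5·5.61 + 0.166667·3.8 + 0.333333·7.2 = 5.83833.

5.8383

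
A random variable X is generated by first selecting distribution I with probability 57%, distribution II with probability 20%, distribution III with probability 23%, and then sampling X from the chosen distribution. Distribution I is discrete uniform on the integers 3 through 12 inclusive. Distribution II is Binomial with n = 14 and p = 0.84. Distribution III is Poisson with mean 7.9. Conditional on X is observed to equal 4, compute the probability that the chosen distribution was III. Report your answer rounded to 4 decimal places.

Likelihoods P(X=4 | ·): I: 0.1; II: 5.47963e-06; III: 0.0601687.
Posterior ∝ prior × likelihood. Numerator for III: 0.23·0.0601687 = 0.0138388.
Normalizing constant: 0.57·0.1 + 0.2·5.47963e-06 + 0.23·0.0601687 = 0.0708399.
P(III | observation) = 0.0138388 / 0.0708399 = 0.195353.

0.1954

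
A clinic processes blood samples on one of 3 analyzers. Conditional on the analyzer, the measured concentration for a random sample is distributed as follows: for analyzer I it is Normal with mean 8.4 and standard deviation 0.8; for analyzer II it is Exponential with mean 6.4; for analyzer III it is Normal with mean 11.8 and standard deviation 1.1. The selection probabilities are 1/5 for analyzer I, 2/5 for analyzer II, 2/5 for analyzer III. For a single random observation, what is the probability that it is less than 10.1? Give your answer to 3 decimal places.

Conditional on each analyzer, P(X < 10.1): I: 0.983207; II: 0.793638; III: 0.0611182.
By total probability, P(X < 10.1) = 0.2·0.983207 + 0.4·0.793638 + 0.4·0.0611182 = 0.538544.

0.539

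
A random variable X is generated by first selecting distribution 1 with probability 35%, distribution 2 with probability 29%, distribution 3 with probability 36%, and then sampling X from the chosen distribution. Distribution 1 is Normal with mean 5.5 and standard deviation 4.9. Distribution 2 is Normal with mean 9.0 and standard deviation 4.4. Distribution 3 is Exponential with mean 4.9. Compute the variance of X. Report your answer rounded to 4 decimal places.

Per component, 1: μ=5.5, E[X²]=54.26; 2: μ=9, E[X²]=100.36; 3: μ=4.9, E[X²]=48.02.
E[X] = 0.35·5.5 + 0.29·9 + 0.36·4.9 = 6.299.
E[X²] = 0.35·54.26 + 0.29·100.36 + 0.36·48.02 = 65.3826.
Var(X) = E[X²] − (E[X])² = 65.3826 − 39.6774 = 25.7052.

25.7052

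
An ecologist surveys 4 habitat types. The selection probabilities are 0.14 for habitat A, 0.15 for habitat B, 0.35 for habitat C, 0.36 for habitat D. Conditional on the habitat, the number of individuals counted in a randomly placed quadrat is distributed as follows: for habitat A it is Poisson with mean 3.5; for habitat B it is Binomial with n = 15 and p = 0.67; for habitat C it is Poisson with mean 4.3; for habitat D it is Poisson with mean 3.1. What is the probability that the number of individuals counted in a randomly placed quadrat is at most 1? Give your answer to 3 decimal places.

Conditional on each habitat, P(X ≤ 1): A: 0.135888; B: 1.88535e-06; C: 0.0719134; D: 0.184702.
By total probability, P(X ≤ 1) = 0.14·0.135888 + 0.15·1.88535e-06 + 0.35·0.0719134 + 0.36·0.184702 = 0.110687.

0.111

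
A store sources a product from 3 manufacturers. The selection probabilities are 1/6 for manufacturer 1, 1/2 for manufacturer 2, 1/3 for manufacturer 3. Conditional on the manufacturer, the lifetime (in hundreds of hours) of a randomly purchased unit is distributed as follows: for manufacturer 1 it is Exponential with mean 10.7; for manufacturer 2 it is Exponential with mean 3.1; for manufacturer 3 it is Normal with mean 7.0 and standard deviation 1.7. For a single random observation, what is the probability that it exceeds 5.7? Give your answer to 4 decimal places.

Conditional on each manufacturer, P(X > 5.7): 1: 0.587012; 2: 0.159022; 3: 0.777777.
By total probability, P(X > 5.7) = 0.166667·0.587012 + 0.5·0.159022 + 0.333333·0.777777 = 0.436605.

0.4366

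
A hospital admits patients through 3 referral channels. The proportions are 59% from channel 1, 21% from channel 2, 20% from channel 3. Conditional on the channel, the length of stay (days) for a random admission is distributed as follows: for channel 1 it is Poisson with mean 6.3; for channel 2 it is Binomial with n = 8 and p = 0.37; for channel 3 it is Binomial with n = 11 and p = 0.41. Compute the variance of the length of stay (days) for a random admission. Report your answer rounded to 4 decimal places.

6.5020

Per component, 1: μ=6.3, E[X²]=45.99; 2: μ=2.96, E[X²]=10.6264; 3: μ=4.51, E[X²]=23.001.
E[X] = 0.59·6.3 + 0.21·2.96 + 0.2·4.51 = 5.2406.
E[X²] = 0.59·45.99 + 0.21·10.6264 + 0.2·23.001 = 33.9658.
Var(X) = E[X²] − (E[X])² = 33.9658 − 27.4639 = 6.50196.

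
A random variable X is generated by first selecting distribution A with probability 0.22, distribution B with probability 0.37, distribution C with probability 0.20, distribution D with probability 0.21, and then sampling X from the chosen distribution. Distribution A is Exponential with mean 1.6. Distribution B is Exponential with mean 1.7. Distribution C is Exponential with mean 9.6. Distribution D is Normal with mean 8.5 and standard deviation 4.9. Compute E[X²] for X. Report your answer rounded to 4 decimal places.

For each component E[X²] = Var + (mean)², giving A: 5.12; B: 5.78; C: 184.32; D: 96.26.
Overall E[X²] = 0.22·5.12 + 0.37·5.78 + 0.2·184.32 + 0.21·96.26 = 60.3436.

60.3436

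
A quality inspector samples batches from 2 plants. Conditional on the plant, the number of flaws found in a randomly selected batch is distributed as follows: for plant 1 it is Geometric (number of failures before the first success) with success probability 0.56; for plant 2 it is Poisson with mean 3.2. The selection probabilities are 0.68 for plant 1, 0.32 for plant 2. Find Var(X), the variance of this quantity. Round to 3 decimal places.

Per component, 1: μ=0.785714, E[X²]=2.02041; 2: μ=3.2, E[X²]=13.44.
E[X] = 0.68·0.785714 + 0.32·3.2 = 1.55829.
E[X²] = 0.68·2.02041 + 0.32·13.44 = 5.67468.
Var(X) = E[X²] − (E[X])² = 5.67468 − 2.42825 = 3.24642.

3.246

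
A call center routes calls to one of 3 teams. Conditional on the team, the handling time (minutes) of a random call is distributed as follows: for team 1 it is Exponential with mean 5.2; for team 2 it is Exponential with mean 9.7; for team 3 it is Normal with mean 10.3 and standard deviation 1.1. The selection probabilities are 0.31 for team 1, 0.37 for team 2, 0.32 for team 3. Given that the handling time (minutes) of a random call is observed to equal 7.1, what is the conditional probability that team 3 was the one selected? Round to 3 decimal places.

Likelihoods f(7.1 | ·): 1: 0.0490928; 2: 0.0495841; 3: 0.00527038.
Posterior ∝ prior × likelihood. Numerator for 3: 0.32·0.00527038 = 0.00168652.
Normalizing constant: 0.31·0.0490928 + 0.37·0.0495841 + 0.32·0.00527038 = 0.0352514.
P(3 | observation) = 0.00168652 / 0.0352514 = 0.0478426.

0.048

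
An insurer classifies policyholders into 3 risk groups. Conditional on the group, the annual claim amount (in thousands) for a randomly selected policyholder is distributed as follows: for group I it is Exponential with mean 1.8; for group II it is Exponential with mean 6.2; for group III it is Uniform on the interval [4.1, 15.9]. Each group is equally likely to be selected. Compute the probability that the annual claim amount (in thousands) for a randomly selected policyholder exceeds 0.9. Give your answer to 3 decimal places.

Conditional on each group, P(X > 0.9): I: 0.606531; II: 0.864883; III: 1.
By total probability, P(X > 0.9) = 0.333333·0.606531 + 0.333333·0.864883 + 0.333333·1 = 0.823804.

0.824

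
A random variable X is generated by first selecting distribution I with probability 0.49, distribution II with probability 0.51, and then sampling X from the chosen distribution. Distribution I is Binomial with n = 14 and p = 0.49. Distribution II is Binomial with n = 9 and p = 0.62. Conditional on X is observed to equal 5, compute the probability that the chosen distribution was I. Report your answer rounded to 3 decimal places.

0.345

Likelihoods P(X=5 | ·): I: 0.132001; II: 0.240693.
Posterior ∝ prior × likelihood. Numerator for I: 0.49·0.132001 = 0.0646803.
Normalizing constant: 0.49·0.132001 + 0.51·0.240693 = 0.187434.
P(I | observation) = 0.0646803 / 0.187434 = 0.345084.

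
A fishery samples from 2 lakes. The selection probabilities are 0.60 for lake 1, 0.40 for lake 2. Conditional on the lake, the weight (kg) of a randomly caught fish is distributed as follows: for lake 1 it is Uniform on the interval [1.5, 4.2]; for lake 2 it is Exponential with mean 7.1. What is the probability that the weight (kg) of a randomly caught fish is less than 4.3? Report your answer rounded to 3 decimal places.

0.782

Conditional on each lake, P(X < 4.3): 1: 1; 2: 0.454272.
By total probability, P(X < 4.3) = 0.6·1 + 0.4·0.454272 = 0.781709.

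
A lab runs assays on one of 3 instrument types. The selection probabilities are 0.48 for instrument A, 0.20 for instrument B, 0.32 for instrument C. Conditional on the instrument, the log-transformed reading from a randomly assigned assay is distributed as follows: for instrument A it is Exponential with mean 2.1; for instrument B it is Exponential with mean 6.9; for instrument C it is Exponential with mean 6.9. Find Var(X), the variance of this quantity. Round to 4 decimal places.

32.6248

Per component, A: μ=2.1, E[X²]=8.82; B: μ=6.9, E[X²]=95.22; C: μ=6.9, E[X²]=95.22.
E[X] = 0.48·2.1 + 0.2·6.9 + 0.32·6.9 = 4.596.
E[X²] = 0.48·8.82 + 0.2·95.22 + 0.32·95.22 = 53.748.
Var(X) = E[X²] − (E[X])² = 53.748 − 21.1232 = 32.6248.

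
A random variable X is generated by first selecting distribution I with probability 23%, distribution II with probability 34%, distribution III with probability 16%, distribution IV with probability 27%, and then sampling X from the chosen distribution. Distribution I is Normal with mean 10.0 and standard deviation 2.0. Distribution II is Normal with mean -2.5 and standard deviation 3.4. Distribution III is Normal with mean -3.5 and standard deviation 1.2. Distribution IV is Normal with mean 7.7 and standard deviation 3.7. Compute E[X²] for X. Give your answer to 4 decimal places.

51.8704

For each component E[X²] = Var + (mean)², giving I: 104; II: 17.81; III: 13.69; IV: 72.98.
Overall E[X²] = 0.23·104 + 0.34·17.81 + 0.16·13.69 + 0.27·72.98 = 51.8704.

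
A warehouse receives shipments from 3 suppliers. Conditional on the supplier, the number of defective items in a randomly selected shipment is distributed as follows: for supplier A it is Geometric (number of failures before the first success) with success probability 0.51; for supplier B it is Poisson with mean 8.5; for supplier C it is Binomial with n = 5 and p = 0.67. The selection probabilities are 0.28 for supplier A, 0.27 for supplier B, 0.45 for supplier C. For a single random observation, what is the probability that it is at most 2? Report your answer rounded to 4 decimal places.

Conditional on each supplier, P(X ≤ 2): A: 0.882351; B: 0.00928324; C: 0.204963.
By total probability, P(X ≤ 2) = 0.28·0.882351 + 0.27·0.00928324 + 0.45·0.204963 = 0.341798.

0.3418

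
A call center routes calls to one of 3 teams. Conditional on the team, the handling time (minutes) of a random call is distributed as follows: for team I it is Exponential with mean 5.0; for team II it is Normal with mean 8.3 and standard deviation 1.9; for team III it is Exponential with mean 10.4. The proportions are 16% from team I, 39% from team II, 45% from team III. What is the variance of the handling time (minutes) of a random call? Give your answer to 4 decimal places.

57.6329

Per component, I: μ=5, E[X²]=50; II: μ=8.3, E[X²]=72.5; III: μ=10.4, E[X²]=216.32.
E[X] = 0.16·5 + 0.39·8.3 + 0.45·10.4 = 8.717.
E[X²] = 0.16·50 + 0.39·72.5 + 0.45·216.32 = 133.619.
Var(X) = E[X²] − (E[X])² = 133.619 − 75.9861 = 57.6329.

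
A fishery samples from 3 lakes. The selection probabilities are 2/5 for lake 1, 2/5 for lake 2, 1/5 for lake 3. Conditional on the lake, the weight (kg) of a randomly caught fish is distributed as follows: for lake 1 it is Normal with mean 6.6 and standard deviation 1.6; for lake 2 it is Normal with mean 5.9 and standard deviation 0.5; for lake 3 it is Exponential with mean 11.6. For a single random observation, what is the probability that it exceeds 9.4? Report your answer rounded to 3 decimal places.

Conditional on each lake, P(X > 9.4): 1: 0.0400592; 2: 1.27987e-12; 3: 0.444705.
By total probability, P(X > 9.4) = 0.4·0.0400592 + 0.4·1.27987e-12 + 0.2·0.444705 = 0.104965.

0.105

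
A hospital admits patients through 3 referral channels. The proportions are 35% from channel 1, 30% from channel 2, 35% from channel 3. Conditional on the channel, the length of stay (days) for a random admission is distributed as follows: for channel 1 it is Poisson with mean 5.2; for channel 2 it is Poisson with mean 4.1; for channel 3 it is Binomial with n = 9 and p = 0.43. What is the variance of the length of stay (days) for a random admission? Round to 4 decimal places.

4.1714

Per component, 1: μ=5.2, E[X²]=32.24; 2: μ=4.1, E[X²]=20.91; 3: μ=3.87, E[X²]=17.1828.
E[X] = 0.35·5.2 + 0.3·4.1 + 0.35·3.87 = 4.4045.
E[X²] = 0.35·32.24 + 0.3·20.91 + 0.35·17.1828 = 23.571.
Var(X) = E[X²] − (E[X])² = 23.571 − 19.3996 = 4.17136.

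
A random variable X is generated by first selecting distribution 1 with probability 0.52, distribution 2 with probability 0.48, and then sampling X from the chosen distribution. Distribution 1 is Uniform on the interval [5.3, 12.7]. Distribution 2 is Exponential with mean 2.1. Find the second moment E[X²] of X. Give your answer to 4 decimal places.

For each component E[X²] = Var + (mean)², giving 1: 85.5633; 2: 8.82.
Overall E[X²] = 0.52·85.5633 + 0.48·8.82 = 48.7265.

48.7265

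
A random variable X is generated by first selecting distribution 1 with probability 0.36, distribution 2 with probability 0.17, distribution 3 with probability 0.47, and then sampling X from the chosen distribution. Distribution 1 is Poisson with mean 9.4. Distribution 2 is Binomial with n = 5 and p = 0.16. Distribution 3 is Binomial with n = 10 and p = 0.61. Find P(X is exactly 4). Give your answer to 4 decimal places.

Conditional on each component, P(X = 4): 1: 0.0269111; 2: 0.00275251; 3: 0.102312.
By total probability, P(X = 4) = 0.36·0.0269111 + 0.17·0.00275251 + 0.47·0.102312 = 0.0582425.

0.0582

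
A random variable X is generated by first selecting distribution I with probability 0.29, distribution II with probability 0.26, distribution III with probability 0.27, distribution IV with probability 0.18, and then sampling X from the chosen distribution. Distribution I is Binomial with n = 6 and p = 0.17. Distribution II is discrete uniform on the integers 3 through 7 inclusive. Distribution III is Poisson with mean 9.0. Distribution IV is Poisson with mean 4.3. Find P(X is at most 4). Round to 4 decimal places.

Conditional on each component, P(X ≤ 4): I: 0.999269; II: 0.4; III: 0.0549636; IV: 0.570438.
By total probability, P(X ≤ 4) = 0.29·0.999269 + 0.26·0.4 + 0.27·0.0549636 + 0.18·0.570438 = 0.511307.

0.5113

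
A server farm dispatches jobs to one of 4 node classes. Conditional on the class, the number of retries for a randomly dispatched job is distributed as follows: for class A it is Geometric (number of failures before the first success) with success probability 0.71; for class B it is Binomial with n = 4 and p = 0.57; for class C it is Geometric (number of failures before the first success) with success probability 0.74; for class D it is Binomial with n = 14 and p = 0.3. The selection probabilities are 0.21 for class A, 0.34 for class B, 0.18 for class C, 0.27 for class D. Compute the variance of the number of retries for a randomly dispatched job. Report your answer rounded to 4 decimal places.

Per component, A: μ=0.408451, E[X²]=0.742115; B: μ=2.28, E[X²]=6.1788; C: μ=0.351351, E[X²]=0.598247; D: μ=4.2, E[X²]=20.58.
E[X] = 0.21·0.408451 + 0.34·2.28 + 0.18·0.351351 + 0.27·4.2 = 2.05822.
E[X²] = 0.21·0.742115 + 0.34·6.1788 + 0.18·0.598247 + 0.27·20.58 = 7.92092.
Var(X) = E[X²] − (E[X])² = 7.92092 − 4.23626 = 3.68466.

3.6847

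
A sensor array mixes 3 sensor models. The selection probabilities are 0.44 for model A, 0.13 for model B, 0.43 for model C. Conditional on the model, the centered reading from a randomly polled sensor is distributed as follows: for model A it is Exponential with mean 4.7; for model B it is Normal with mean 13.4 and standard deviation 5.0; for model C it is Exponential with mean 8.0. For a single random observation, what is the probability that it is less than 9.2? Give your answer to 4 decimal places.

0.6978

Conditional on each model, P(X < 9.2): A: 0.858781; B: 0.200454; C: 0.683363.
By total probability, P(X < 9.2) = 0.44·0.858781 + 0.13·0.200454 + 0.43·0.683363 = 0.697769.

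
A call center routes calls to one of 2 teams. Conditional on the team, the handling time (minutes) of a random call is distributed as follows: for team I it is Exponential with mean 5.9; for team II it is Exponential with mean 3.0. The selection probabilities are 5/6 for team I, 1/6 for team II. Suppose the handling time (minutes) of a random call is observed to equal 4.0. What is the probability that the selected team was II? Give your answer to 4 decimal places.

Likelihoods f(4.0 | ·): I: 0.0860421; II: 0.0878657.
Posterior ∝ prior × likelihood. Numerator for II: 0.166667·0.0878657 = 0.0146443.
Normalizing constant: 0.833333·0.0860421 + 0.166667·0.0878657 = 0.086346.
P(II | observation) = 0.0146443 / 0.086346 = 0.1696.

0.1696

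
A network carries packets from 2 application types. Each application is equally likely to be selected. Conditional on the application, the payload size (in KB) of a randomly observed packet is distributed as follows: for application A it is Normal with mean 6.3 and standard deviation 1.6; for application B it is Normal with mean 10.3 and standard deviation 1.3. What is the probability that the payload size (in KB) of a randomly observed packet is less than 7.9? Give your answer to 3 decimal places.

0.437

Conditional on each application, P(X < 7.9): A: 0.841345; B: 0.0324349.
By total probability, P(X < 7.9) = 0.5·0.841345 + 0.5·0.0324349 = 0.43689.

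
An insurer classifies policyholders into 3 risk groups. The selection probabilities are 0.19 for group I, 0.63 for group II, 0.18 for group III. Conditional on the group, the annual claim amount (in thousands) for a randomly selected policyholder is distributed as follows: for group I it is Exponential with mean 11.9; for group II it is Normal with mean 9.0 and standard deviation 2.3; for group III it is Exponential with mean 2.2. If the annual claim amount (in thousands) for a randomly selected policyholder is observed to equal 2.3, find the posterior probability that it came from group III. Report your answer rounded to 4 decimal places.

Likelihoods f(2.3 | ·): I: 0.069265; II: 0.00249178; III: 0.159787.
Posterior ∝ prior × likelihood. Numerator for III: 0.18·0.159787 = 0.0287617.
Normalizing constant: 0.19·0.069265 + 0.63·0.00249178 + 0.18·0.159787 = 0.0434919.
P(III | observation) = 0.0287617 / 0.0434919 = 0.661312.

0.6613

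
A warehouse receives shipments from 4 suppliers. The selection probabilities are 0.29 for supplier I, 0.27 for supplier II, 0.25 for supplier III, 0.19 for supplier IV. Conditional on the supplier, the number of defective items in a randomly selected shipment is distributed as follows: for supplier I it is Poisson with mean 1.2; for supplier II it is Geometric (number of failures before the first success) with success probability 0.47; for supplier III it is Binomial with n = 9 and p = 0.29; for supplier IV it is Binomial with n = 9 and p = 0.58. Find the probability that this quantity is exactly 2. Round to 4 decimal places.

Conditional on each supplier, P(X = 2): I: 0.21686; II: 0.132023; III: 0.275364; IV: 0.0279192.
By total probability, P(X = 2) = 0.29·0.21686 + 0.27·0.132023 + 0.25·0.275364 + 0.19·0.0279192 = 0.172681.

0.1727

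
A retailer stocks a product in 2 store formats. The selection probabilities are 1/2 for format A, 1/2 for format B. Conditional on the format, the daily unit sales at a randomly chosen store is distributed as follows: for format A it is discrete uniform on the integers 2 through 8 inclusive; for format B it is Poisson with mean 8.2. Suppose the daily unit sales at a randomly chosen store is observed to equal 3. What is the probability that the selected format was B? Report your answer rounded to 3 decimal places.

Likelihoods P(X=3 | ·): A: 0.142857; B: 0.0252392.
Posterior ∝ prior × likelihood. Numerator for B: 0.5·0.0252392 = 0.0126196.
Normalizing constant: 0.5·0.142857 + 0.5·0.0252392 = 0.0840482.
P(B | observation) = 0.0126196 / 0.0840482 = 0.150147.

0.150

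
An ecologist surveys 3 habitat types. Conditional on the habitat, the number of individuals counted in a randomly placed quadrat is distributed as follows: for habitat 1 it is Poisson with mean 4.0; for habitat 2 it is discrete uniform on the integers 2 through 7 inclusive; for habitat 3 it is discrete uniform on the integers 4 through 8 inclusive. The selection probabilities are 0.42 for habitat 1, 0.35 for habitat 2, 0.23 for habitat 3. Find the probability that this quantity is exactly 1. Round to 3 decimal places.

0.031

Conditional on each habitat, P(X = 1): 1: 0.0732626; 2: 0; 3: 0.
By total probability, P(X = 1) = 0.42·0.0732626 + 0.35·0 + 0.23·0 = 0.0307703.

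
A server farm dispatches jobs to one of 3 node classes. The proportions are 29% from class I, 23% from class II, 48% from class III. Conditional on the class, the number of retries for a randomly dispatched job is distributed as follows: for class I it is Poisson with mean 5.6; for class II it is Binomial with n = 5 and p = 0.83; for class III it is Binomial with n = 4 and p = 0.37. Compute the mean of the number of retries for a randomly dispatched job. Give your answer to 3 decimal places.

Component means — I: 5.6; II: 4.15; III: 1.48.
E[X] = 0.29·5.6 + 0.23·4.15 + 0.48·1.48 = 3.2889.

3.289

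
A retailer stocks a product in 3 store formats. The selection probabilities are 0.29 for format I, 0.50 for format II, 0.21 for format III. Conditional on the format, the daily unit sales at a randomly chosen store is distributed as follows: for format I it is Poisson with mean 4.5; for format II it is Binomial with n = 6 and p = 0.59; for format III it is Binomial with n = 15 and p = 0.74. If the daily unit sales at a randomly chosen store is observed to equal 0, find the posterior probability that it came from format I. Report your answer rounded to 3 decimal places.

0.576

Likelihoods P(X=0 | ·): I: 0.011109; II: 0.0047501; III: 1.67726e-09.
Posterior ∝ prior × likelihood. Numerator for I: 0.29·0.011109 = 0.00322161.
Normalizing constant: 0.29·0.011109 + 0.5·0.0047501 + 0.21·1.67726e-09 = 0.00559666.
P(I | observation) = 0.00322161 / 0.00559666 = 0.57563.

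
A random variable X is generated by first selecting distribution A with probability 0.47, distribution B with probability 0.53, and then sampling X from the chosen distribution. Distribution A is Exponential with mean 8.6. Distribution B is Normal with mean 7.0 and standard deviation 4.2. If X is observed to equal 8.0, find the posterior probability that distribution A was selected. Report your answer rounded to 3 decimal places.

Likelihoods f(8.0 | ·): A: 0.0458677; B: 0.0923317.
Posterior ∝ prior × likelihood. Numerator for A: 0.47·0.0458677 = 0.0215578.
Normalizing constant: 0.47·0.0458677 + 0.53·0.0923317 = 0.0704936.
P(A | observation) = 0.0215578 / 0.0704936 = 0.305812.

0.306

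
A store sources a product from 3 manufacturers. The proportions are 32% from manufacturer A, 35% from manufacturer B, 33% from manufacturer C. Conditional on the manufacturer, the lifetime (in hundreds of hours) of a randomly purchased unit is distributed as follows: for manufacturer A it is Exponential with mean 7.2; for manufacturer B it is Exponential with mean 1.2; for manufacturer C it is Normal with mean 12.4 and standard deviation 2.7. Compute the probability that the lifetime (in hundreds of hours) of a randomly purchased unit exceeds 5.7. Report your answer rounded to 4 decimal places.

Conditional on each manufacturer, P(X > 5.7): A: 0.453089; B: 0.0086517; C: 0.993458.
By total probability, P(X > 5.7) = 0.32·0.453089 + 0.35·0.0086517 + 0.33·0.993458 = 0.475858.

0.4759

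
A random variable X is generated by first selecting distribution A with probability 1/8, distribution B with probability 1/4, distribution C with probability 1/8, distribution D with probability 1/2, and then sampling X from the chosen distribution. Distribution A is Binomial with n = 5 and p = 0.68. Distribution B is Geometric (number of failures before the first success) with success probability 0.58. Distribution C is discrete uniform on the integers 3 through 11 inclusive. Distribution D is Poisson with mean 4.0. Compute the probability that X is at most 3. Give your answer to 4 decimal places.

0.5369

Conditional on each component, P(X ≤ 3): A: 0.512505; B: 0.968883; C: 0.111111; D: 0.43347.
By total probability, P(X ≤ 3) = 0.125·0.512505 + 0.25·0.968883 + 0.125·0.111111 + 0.5·0.43347 = 0.536908.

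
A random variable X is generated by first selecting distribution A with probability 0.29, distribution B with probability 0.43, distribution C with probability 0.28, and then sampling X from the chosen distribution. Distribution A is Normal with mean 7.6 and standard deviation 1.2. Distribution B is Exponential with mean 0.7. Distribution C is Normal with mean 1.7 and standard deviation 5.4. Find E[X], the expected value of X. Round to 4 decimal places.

Component means — A: 7.6; B: 0.7; C: 1.7.
E[X] = 0.29·7.6 + 0.43·0.7 + 0.28·1.7 = 2.981.

2.9810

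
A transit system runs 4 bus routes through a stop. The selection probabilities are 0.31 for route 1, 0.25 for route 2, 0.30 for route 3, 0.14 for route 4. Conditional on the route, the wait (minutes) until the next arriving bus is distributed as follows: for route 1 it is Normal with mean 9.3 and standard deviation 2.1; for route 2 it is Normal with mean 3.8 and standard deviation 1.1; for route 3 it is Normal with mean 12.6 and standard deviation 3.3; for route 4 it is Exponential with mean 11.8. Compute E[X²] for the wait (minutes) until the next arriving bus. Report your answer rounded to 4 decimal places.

For each component E[X²] = Var + (mean)², giving 1: 90.9; 2: 15.65; 3: 169.65; 4: 278.48.
Overall E[X²] = 0.31·90.9 + 0.25·15.65 + 0.3·169.65 + 0.14·278.48 = 121.974.

121.9737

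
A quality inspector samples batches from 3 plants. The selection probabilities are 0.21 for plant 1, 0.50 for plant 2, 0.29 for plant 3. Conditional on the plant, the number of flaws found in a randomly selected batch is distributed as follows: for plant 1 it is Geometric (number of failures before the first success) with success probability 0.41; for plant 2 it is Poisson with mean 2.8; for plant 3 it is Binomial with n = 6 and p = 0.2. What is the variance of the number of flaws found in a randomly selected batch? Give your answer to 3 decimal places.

2.985

Per component, 1: μ=1.43902, E[X²]=5.58061; 2: μ=2.8, E[X²]=10.64; 3: μ=1.2, E[X²]=2.4.
E[X] = 0.21·1.43902 + 0.5·2.8 + 0.29·1.2 = 2.0502.
E[X²] = 0.21·5.58061 + 0.5·10.64 + 0.29·2.4 = 7.18793.
Var(X) = E[X²] − (E[X])² = 7.18793 − 4.2033 = 2.98463.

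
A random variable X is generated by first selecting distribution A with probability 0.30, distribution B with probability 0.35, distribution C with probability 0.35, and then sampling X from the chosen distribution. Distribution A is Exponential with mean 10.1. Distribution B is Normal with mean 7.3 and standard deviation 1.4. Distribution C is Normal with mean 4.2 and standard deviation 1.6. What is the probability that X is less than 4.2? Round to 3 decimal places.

Conditional on each component, P(X < 4.2): A: 0.340215; B: 0.0134046; C: 0.5.
By total probability, P(X < 4.2) = 0.3·0.340215 + 0.35·0.0134046 + 0.35·0.5 = 0.281756.

0.282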